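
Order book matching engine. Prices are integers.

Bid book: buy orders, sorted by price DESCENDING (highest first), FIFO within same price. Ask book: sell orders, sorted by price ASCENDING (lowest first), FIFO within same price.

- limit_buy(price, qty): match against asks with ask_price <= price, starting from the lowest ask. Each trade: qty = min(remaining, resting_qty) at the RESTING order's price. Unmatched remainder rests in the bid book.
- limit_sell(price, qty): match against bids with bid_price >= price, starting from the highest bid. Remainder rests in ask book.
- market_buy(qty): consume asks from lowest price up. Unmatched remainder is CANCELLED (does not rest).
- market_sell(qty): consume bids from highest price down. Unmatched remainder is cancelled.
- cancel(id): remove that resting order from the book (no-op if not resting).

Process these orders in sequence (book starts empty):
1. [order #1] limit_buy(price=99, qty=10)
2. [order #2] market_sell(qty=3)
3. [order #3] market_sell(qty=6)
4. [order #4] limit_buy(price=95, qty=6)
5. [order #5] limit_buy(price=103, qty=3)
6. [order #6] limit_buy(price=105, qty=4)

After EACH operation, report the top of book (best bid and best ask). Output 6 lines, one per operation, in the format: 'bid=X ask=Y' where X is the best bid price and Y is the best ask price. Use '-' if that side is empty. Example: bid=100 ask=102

Answer: bid=99 ask=-
bid=99 ask=-
bid=99 ask=-
bid=99 ask=-
bid=103 ask=-
bid=105 ask=-

Derivation:
After op 1 [order #1] limit_buy(price=99, qty=10): fills=none; bids=[#1:10@99] asks=[-]
After op 2 [order #2] market_sell(qty=3): fills=#1x#2:3@99; bids=[#1:7@99] asks=[-]
After op 3 [order #3] market_sell(qty=6): fills=#1x#3:6@99; bids=[#1:1@99] asks=[-]
After op 4 [order #4] limit_buy(price=95, qty=6): fills=none; bids=[#1:1@99 #4:6@95] asks=[-]
After op 5 [order #5] limit_buy(price=103, qty=3): fills=none; bids=[#5:3@103 #1:1@99 #4:6@95] asks=[-]
After op 6 [order #6] limit_buy(price=105, qty=4): fills=none; bids=[#6:4@105 #5:3@103 #1:1@99 #4:6@95] asks=[-]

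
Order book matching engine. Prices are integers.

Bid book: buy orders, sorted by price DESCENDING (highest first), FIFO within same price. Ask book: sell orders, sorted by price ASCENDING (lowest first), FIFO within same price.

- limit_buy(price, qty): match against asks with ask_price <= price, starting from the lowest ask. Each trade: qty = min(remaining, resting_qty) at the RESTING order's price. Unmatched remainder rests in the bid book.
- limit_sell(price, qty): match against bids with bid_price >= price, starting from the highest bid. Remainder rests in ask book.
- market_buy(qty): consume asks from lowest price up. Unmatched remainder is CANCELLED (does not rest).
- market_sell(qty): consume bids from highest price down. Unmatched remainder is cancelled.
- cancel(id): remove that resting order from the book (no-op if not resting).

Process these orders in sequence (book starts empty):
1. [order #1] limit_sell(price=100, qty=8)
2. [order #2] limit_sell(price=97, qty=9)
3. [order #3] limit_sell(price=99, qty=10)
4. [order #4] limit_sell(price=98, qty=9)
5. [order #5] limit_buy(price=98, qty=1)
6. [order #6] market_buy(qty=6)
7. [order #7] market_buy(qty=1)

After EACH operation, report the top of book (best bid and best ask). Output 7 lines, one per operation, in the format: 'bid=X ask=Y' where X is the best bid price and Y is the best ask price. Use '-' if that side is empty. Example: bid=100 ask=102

After op 1 [order #1] limit_sell(price=100, qty=8): fills=none; bids=[-] asks=[#1:8@100]
After op 2 [order #2] limit_sell(price=97, qty=9): fills=none; bids=[-] asks=[#2:9@97 #1:8@100]
After op 3 [order #3] limit_sell(price=99, qty=10): fills=none; bids=[-] asks=[#2:9@97 #3:10@99 #1:8@100]
After op 4 [order #4] limit_sell(price=98, qty=9): fills=none; bids=[-] asks=[#2:9@97 #4:9@98 #3:10@99 #1:8@100]
After op 5 [order #5] limit_buy(price=98, qty=1): fills=#5x#2:1@97; bids=[-] asks=[#2:8@97 #4:9@98 #3:10@99 #1:8@100]
After op 6 [order #6] market_buy(qty=6): fills=#6x#2:6@97; bids=[-] asks=[#2:2@97 #4:9@98 #3:10@99 #1:8@100]
After op 7 [order #7] market_buy(qty=1): fills=#7x#2:1@97; bids=[-] asks=[#2:1@97 #4:9@98 #3:10@99 #1:8@100]

Answer: bid=- ask=100
bid=- ask=97
bid=- ask=97
bid=- ask=97
bid=- ask=97
bid=- ask=97
bid=- ask=97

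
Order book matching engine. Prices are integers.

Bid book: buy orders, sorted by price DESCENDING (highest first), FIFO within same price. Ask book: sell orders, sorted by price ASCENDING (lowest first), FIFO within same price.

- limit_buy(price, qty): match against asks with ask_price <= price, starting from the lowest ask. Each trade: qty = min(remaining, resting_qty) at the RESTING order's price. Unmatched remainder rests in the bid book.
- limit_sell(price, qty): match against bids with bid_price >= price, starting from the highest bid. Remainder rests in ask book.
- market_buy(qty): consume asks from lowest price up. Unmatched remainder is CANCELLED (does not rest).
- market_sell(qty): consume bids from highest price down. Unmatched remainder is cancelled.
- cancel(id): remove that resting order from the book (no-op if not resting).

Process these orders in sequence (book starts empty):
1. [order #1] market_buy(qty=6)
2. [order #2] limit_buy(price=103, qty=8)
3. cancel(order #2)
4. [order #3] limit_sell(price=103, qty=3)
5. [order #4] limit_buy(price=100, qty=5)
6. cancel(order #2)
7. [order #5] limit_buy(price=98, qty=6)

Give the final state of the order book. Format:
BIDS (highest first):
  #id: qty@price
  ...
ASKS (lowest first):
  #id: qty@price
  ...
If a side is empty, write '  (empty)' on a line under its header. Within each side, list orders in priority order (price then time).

After op 1 [order #1] market_buy(qty=6): fills=none; bids=[-] asks=[-]
After op 2 [order #2] limit_buy(price=103, qty=8): fills=none; bids=[#2:8@103] asks=[-]
After op 3 cancel(order #2): fills=none; bids=[-] asks=[-]
After op 4 [order #3] limit_sell(price=103, qty=3): fills=none; bids=[-] asks=[#3:3@103]
After op 5 [order #4] limit_buy(price=100, qty=5): fills=none; bids=[#4:5@100] asks=[#3:3@103]
After op 6 cancel(order #2): fills=none; bids=[#4:5@100] asks=[#3:3@103]
After op 7 [order #5] limit_buy(price=98, qty=6): fills=none; bids=[#4:5@100 #5:6@98] asks=[#3:3@103]

Answer: BIDS (highest first):
  #4: 5@100
  #5: 6@98
ASKS (lowest first):
  #3: 3@103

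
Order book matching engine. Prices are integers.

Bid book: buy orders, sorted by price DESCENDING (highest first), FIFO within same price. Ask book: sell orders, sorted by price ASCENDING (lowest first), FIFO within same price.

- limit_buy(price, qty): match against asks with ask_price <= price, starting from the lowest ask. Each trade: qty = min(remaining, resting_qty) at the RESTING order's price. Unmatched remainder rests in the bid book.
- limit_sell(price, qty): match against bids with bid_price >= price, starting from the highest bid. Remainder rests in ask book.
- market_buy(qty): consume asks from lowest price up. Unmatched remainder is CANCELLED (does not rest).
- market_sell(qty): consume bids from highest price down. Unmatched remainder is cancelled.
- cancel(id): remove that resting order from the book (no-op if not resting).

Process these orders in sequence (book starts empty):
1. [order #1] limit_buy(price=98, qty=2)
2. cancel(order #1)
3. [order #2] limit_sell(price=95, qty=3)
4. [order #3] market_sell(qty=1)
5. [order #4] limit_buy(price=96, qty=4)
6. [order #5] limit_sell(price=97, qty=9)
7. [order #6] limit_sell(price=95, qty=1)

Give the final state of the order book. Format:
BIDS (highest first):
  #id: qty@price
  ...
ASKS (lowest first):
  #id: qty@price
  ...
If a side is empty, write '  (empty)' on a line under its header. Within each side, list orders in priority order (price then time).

Answer: BIDS (highest first):
  (empty)
ASKS (lowest first):
  #5: 9@97

Derivation:
After op 1 [order #1] limit_buy(price=98, qty=2): fills=none; bids=[#1:2@98] asks=[-]
After op 2 cancel(order #1): fills=none; bids=[-] asks=[-]
After op 3 [order #2] limit_sell(price=95, qty=3): fills=none; bids=[-] asks=[#2:3@95]
After op 4 [order #3] market_sell(qty=1): fills=none; bids=[-] asks=[#2:3@95]
After op 5 [order #4] limit_buy(price=96, qty=4): fills=#4x#2:3@95; bids=[#4:1@96] asks=[-]
After op 6 [order #5] limit_sell(price=97, qty=9): fills=none; bids=[#4:1@96] asks=[#5:9@97]
After op 7 [order #6] limit_sell(price=95, qty=1): fills=#4x#6:1@96; bids=[-] asks=[#5:9@97]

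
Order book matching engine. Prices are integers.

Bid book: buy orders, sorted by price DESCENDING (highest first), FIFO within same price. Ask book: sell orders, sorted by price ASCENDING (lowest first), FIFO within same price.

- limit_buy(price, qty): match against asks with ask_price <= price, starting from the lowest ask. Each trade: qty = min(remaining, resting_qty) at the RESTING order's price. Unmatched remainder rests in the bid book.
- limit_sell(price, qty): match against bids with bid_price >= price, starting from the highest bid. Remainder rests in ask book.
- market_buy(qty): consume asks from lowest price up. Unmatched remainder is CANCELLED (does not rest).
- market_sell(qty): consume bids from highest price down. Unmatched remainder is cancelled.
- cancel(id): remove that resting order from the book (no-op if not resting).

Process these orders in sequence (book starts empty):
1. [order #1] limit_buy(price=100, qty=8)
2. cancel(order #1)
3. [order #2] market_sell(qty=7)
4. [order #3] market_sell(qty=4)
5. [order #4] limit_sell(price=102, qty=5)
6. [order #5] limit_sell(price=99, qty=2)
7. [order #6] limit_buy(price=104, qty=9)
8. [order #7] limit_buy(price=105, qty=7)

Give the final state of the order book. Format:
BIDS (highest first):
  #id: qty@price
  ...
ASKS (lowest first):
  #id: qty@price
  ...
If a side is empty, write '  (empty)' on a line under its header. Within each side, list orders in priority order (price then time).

After op 1 [order #1] limit_buy(price=100, qty=8): fills=none; bids=[#1:8@100] asks=[-]
After op 2 cancel(order #1): fills=none; bids=[-] asks=[-]
After op 3 [order #2] market_sell(qty=7): fills=none; bids=[-] asks=[-]
After op 4 [order #3] market_sell(qty=4): fills=none; bids=[-] asks=[-]
After op 5 [order #4] limit_sell(price=102, qty=5): fills=none; bids=[-] asks=[#4:5@102]
After op 6 [order #5] limit_sell(price=99, qty=2): fills=none; bids=[-] asks=[#5:2@99 #4:5@102]
After op 7 [order #6] limit_buy(price=104, qty=9): fills=#6x#5:2@99 #6x#4:5@102; bids=[#6:2@104] asks=[-]
After op 8 [order #7] limit_buy(price=105, qty=7): fills=none; bids=[#7:7@105 #6:2@104] asks=[-]

Answer: BIDS (highest first):
  #7: 7@105
  #6: 2@104
ASKS (lowest first):
  (empty)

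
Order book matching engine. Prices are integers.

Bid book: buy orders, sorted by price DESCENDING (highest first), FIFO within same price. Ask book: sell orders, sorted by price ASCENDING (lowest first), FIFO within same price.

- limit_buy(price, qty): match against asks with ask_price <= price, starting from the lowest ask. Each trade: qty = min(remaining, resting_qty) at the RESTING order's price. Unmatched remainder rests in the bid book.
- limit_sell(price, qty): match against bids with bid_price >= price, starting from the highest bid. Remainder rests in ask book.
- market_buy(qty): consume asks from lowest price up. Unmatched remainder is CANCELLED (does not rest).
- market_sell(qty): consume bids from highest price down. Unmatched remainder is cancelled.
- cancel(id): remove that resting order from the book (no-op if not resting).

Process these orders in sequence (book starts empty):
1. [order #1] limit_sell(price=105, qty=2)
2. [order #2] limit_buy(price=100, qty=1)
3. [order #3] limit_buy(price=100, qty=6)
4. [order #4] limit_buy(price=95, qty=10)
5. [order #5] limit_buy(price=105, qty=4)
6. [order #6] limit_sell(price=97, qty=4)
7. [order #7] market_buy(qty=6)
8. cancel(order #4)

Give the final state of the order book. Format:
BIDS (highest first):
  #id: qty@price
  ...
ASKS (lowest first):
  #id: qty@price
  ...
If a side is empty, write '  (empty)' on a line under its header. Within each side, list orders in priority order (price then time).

After op 1 [order #1] limit_sell(price=105, qty=2): fills=none; bids=[-] asks=[#1:2@105]
After op 2 [order #2] limit_buy(price=100, qty=1): fills=none; bids=[#2:1@100] asks=[#1:2@105]
After op 3 [order #3] limit_buy(price=100, qty=6): fills=none; bids=[#2:1@100 #3:6@100] asks=[#1:2@105]
After op 4 [order #4] limit_buy(price=95, qty=10): fills=none; bids=[#2:1@100 #3:6@100 #4:10@95] asks=[#1:2@105]
After op 5 [order #5] limit_buy(price=105, qty=4): fills=#5x#1:2@105; bids=[#5:2@105 #2:1@100 #3:6@100 #4:10@95] asks=[-]
After op 6 [order #6] limit_sell(price=97, qty=4): fills=#5x#6:2@105 #2x#6:1@100 #3x#6:1@100; bids=[#3:5@100 #4:10@95] asks=[-]
After op 7 [order #7] market_buy(qty=6): fills=none; bids=[#3:5@100 #4:10@95] asks=[-]
After op 8 cancel(order #4): fills=none; bids=[#3:5@100] asks=[-]

Answer: BIDS (highest first):
  #3: 5@100
ASKS (lowest first):
  (empty)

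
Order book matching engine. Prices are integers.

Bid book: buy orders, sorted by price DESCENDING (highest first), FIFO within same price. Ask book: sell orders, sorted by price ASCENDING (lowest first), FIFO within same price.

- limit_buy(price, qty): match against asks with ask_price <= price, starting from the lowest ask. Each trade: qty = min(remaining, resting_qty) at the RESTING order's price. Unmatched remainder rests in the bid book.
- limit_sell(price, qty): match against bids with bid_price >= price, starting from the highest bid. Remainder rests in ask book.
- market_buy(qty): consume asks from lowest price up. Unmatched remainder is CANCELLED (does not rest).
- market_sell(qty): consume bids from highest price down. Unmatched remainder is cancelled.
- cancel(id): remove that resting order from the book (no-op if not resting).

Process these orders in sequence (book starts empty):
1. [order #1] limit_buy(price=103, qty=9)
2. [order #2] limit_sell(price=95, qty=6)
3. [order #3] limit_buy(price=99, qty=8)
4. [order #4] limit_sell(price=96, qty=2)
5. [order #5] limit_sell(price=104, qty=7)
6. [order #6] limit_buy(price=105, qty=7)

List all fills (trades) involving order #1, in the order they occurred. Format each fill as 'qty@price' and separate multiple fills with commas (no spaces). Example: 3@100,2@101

Answer: 6@103,2@103

Derivation:
After op 1 [order #1] limit_buy(price=103, qty=9): fills=none; bids=[#1:9@103] asks=[-]
After op 2 [order #2] limit_sell(price=95, qty=6): fills=#1x#2:6@103; bids=[#1:3@103] asks=[-]
After op 3 [order #3] limit_buy(price=99, qty=8): fills=none; bids=[#1:3@103 #3:8@99] asks=[-]
After op 4 [order #4] limit_sell(price=96, qty=2): fills=#1x#4:2@103; bids=[#1:1@103 #3:8@99] asks=[-]
After op 5 [order #5] limit_sell(price=104, qty=7): fills=none; bids=[#1:1@103 #3:8@99] asks=[#5:7@104]
After op 6 [order #6] limit_buy(price=105, qty=7): fills=#6x#5:7@104; bids=[#1:1@103 #3:8@99] asks=[-]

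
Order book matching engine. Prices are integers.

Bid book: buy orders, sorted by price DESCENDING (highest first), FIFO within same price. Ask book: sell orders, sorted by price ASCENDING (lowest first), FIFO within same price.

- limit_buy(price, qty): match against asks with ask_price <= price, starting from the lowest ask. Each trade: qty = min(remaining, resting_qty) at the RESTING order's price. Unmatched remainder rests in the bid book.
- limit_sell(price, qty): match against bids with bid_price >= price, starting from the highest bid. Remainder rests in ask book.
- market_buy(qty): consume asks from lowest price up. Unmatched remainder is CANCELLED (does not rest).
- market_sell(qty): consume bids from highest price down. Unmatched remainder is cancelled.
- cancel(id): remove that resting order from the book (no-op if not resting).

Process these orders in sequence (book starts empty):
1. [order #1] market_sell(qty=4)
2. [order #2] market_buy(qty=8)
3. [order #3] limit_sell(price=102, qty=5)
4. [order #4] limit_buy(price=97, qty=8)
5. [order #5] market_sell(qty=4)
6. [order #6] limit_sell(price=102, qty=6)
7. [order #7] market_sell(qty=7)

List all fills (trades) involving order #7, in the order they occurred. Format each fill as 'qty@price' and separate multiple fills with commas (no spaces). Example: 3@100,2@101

Answer: 4@97

Derivation:
After op 1 [order #1] market_sell(qty=4): fills=none; bids=[-] asks=[-]
After op 2 [order #2] market_buy(qty=8): fills=none; bids=[-] asks=[-]
After op 3 [order #3] limit_sell(price=102, qty=5): fills=none; bids=[-] asks=[#3:5@102]
After op 4 [order #4] limit_buy(price=97, qty=8): fills=none; bids=[#4:8@97] asks=[#3:5@102]
After op 5 [order #5] market_sell(qty=4): fills=#4x#5:4@97; bids=[#4:4@97] asks=[#3:5@102]
After op 6 [order #6] limit_sell(price=102, qty=6): fills=none; bids=[#4:4@97] asks=[#3:5@102 #6:6@102]
After op 7 [order #7] market_sell(qty=7): fills=#4x#7:4@97; bids=[-] asks=[#3:5@102 #6:6@102]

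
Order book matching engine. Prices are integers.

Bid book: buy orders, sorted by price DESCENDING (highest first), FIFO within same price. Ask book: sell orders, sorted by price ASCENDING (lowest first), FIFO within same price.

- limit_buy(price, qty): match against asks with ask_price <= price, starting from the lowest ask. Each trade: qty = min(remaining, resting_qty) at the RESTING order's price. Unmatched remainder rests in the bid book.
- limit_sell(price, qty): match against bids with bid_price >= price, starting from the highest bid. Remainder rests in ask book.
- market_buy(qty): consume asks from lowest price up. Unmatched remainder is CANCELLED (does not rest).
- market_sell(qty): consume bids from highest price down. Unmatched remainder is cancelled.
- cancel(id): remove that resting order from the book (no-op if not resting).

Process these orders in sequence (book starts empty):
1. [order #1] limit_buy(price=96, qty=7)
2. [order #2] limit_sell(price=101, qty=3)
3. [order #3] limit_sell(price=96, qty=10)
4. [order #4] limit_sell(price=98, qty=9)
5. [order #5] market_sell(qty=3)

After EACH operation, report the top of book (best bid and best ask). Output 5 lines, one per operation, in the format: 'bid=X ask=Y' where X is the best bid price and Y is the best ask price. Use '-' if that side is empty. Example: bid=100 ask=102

After op 1 [order #1] limit_buy(price=96, qty=7): fills=none; bids=[#1:7@96] asks=[-]
After op 2 [order #2] limit_sell(price=101, qty=3): fills=none; bids=[#1:7@96] asks=[#2:3@101]
After op 3 [order #3] limit_sell(price=96, qty=10): fills=#1x#3:7@96; bids=[-] asks=[#3:3@96 #2:3@101]
After op 4 [order #4] limit_sell(price=98, qty=9): fills=none; bids=[-] asks=[#3:3@96 #4:9@98 #2:3@101]
After op 5 [order #5] market_sell(qty=3): fills=none; bids=[-] asks=[#3:3@96 #4:9@98 #2:3@101]

Answer: bid=96 ask=-
bid=96 ask=101
bid=- ask=96
bid=- ask=96
bid=- ask=96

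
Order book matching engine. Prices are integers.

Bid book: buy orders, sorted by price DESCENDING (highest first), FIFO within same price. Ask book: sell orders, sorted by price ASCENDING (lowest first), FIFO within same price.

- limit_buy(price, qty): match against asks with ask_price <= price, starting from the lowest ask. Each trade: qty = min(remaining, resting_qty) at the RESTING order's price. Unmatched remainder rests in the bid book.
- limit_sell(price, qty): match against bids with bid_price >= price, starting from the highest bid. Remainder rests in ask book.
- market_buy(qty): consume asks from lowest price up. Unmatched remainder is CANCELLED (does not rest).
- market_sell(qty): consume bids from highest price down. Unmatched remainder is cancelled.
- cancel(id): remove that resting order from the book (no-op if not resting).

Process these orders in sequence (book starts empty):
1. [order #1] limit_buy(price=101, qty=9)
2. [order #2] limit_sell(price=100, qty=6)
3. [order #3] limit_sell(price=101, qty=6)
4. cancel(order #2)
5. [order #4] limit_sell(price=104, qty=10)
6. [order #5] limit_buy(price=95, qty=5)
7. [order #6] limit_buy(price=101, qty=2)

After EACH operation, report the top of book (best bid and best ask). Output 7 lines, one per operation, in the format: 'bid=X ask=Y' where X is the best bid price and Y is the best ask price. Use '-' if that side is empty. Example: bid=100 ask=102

After op 1 [order #1] limit_buy(price=101, qty=9): fills=none; bids=[#1:9@101] asks=[-]
After op 2 [order #2] limit_sell(price=100, qty=6): fills=#1x#2:6@101; bids=[#1:3@101] asks=[-]
After op 3 [order #3] limit_sell(price=101, qty=6): fills=#1x#3:3@101; bids=[-] asks=[#3:3@101]
After op 4 cancel(order #2): fills=none; bids=[-] asks=[#3:3@101]
After op 5 [order #4] limit_sell(price=104, qty=10): fills=none; bids=[-] asks=[#3:3@101 #4:10@104]
After op 6 [order #5] limit_buy(price=95, qty=5): fills=none; bids=[#5:5@95] asks=[#3:3@101 #4:10@104]
After op 7 [order #6] limit_buy(price=101, qty=2): fills=#6x#3:2@101; bids=[#5:5@95] asks=[#3:1@101 #4:10@104]

Answer: bid=101 ask=-
bid=101 ask=-
bid=- ask=101
bid=- ask=101
bid=- ask=101
bid=95 ask=101
bid=95 ask=101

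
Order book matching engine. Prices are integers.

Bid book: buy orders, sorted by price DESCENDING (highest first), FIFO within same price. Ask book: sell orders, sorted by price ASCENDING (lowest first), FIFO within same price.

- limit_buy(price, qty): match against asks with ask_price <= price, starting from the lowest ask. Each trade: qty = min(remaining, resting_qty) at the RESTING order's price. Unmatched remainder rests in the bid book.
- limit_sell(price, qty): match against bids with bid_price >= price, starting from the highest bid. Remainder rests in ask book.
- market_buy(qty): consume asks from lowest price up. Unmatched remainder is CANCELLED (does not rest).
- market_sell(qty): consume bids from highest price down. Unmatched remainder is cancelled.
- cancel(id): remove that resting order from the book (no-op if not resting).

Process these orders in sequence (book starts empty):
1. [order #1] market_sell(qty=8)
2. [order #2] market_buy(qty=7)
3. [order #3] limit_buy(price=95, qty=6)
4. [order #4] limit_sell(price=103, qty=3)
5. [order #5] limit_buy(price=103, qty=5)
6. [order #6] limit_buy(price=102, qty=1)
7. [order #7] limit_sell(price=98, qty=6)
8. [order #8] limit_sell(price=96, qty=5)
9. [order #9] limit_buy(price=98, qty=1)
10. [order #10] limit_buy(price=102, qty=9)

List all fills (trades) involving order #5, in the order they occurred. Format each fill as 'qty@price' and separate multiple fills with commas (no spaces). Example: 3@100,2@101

Answer: 3@103,2@103

Derivation:
After op 1 [order #1] market_sell(qty=8): fills=none; bids=[-] asks=[-]
After op 2 [order #2] market_buy(qty=7): fills=none; bids=[-] asks=[-]
After op 3 [order #3] limit_buy(price=95, qty=6): fills=none; bids=[#3:6@95] asks=[-]
After op 4 [order #4] limit_sell(price=103, qty=3): fills=none; bids=[#3:6@95] asks=[#4:3@103]
After op 5 [order #5] limit_buy(price=103, qty=5): fills=#5x#4:3@103; bids=[#5:2@103 #3:6@95] asks=[-]
After op 6 [order #6] limit_buy(price=102, qty=1): fills=none; bids=[#5:2@103 #6:1@102 #3:6@95] asks=[-]
After op 7 [order #7] limit_sell(price=98, qty=6): fills=#5x#7:2@103 #6x#7:1@102; bids=[#3:6@95] asks=[#7:3@98]
After op 8 [order #8] limit_sell(price=96, qty=5): fills=none; bids=[#3:6@95] asks=[#8:5@96 #7:3@98]
After op 9 [order #9] limit_buy(price=98, qty=1): fills=#9x#8:1@96; bids=[#3:6@95] asks=[#8:4@96 #7:3@98]
After op 10 [order #10] limit_buy(price=102, qty=9): fills=#10x#8:4@96 #10x#7:3@98; bids=[#10:2@102 #3:6@95] asks=[-]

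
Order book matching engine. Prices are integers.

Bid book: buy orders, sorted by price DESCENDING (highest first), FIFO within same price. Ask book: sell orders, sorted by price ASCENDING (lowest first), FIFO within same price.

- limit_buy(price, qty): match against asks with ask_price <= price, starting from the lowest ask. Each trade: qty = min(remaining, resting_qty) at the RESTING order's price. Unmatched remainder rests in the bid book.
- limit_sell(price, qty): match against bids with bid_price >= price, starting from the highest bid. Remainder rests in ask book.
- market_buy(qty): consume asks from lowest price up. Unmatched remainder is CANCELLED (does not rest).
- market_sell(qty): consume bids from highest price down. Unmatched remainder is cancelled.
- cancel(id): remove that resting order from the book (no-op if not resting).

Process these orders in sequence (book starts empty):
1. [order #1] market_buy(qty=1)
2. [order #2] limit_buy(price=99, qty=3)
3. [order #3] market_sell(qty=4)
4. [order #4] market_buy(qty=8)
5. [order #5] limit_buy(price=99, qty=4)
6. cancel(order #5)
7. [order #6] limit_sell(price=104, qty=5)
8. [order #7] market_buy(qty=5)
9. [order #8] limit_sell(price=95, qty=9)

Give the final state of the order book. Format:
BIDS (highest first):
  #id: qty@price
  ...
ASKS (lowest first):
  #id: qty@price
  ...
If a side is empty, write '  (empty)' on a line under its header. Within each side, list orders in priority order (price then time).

Answer: BIDS (highest first):
  (empty)
ASKS (lowest first):
  #8: 9@95

Derivation:
After op 1 [order #1] market_buy(qty=1): fills=none; bids=[-] asks=[-]
After op 2 [order #2] limit_buy(price=99, qty=3): fills=none; bids=[#2:3@99] asks=[-]
After op 3 [order #3] market_sell(qty=4): fills=#2x#3:3@99; bids=[-] asks=[-]
After op 4 [order #4] market_buy(qty=8): fills=none; bids=[-] asks=[-]
After op 5 [order #5] limit_buy(price=99, qty=4): fills=none; bids=[#5:4@99] asks=[-]
After op 6 cancel(order #5): fills=none; bids=[-] asks=[-]
After op 7 [order #6] limit_sell(price=104, qty=5): fills=none; bids=[-] asks=[#6:5@104]
After op 8 [order #7] market_buy(qty=5): fills=#7x#6:5@104; bids=[-] asks=[-]
After op 9 [order #8] limit_sell(price=95, qty=9): fills=none; bids=[-] asks=[#8:9@95]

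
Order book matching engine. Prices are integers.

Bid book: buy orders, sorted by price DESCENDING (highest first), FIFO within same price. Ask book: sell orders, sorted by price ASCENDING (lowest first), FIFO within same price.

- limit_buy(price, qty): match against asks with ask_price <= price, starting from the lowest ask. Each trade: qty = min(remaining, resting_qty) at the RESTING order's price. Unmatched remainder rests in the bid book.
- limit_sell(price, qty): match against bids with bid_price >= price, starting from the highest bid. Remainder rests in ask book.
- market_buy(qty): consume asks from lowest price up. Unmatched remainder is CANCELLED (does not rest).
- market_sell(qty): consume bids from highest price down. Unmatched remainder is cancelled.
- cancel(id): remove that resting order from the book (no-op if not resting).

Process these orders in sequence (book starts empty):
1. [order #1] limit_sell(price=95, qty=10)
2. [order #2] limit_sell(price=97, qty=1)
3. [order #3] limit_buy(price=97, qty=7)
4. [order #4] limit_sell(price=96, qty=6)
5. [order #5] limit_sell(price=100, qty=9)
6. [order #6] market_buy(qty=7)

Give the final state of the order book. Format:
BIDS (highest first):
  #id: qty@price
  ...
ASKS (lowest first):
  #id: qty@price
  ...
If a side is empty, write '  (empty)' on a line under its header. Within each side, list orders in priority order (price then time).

Answer: BIDS (highest first):
  (empty)
ASKS (lowest first):
  #4: 2@96
  #2: 1@97
  #5: 9@100

Derivation:
After op 1 [order #1] limit_sell(price=95, qty=10): fills=none; bids=[-] asks=[#1:10@95]
After op 2 [order #2] limit_sell(price=97, qty=1): fills=none; bids=[-] asks=[#1:10@95 #2:1@97]
After op 3 [order #3] limit_buy(price=97, qty=7): fills=#3x#1:7@95; bids=[-] asks=[#1:3@95 #2:1@97]
After op 4 [order #4] limit_sell(price=96, qty=6): fills=none; bids=[-] asks=[#1:3@95 #4:6@96 #2:1@97]
After op 5 [order #5] limit_sell(price=100, qty=9): fills=none; bids=[-] asks=[#1:3@95 #4:6@96 #2:1@97 #5:9@100]
After op 6 [order #6] market_buy(qty=7): fills=#6x#1:3@95 #6x#4:4@96; bids=[-] asks=[#4:2@96 #2:1@97 #5:9@100]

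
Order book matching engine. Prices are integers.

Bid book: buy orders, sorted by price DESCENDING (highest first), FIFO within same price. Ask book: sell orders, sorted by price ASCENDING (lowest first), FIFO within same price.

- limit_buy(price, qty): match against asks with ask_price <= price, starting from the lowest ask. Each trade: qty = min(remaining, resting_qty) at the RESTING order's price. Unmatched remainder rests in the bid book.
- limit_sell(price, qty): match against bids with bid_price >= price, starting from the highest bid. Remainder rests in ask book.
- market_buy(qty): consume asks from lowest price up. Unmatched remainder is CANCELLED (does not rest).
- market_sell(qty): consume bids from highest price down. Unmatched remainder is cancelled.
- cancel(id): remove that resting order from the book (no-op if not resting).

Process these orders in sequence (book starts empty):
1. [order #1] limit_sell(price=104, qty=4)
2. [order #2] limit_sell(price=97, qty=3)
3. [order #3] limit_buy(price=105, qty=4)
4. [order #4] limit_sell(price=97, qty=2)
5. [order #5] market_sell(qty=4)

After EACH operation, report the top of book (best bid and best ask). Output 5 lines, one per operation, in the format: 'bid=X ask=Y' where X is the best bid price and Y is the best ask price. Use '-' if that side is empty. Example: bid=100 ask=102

After op 1 [order #1] limit_sell(price=104, qty=4): fills=none; bids=[-] asks=[#1:4@104]
After op 2 [order #2] limit_sell(price=97, qty=3): fills=none; bids=[-] asks=[#2:3@97 #1:4@104]
After op 3 [order #3] limit_buy(price=105, qty=4): fills=#3x#2:3@97 #3x#1:1@104; bids=[-] asks=[#1:3@104]
After op 4 [order #4] limit_sell(price=97, qty=2): fills=none; bids=[-] asks=[#4:2@97 #1:3@104]
After op 5 [order #5] market_sell(qty=4): fills=none; bids=[-] asks=[#4:2@97 #1:3@104]

Answer: bid=- ask=104
bid=- ask=97
bid=- ask=104
bid=- ask=97
bid=- ask=97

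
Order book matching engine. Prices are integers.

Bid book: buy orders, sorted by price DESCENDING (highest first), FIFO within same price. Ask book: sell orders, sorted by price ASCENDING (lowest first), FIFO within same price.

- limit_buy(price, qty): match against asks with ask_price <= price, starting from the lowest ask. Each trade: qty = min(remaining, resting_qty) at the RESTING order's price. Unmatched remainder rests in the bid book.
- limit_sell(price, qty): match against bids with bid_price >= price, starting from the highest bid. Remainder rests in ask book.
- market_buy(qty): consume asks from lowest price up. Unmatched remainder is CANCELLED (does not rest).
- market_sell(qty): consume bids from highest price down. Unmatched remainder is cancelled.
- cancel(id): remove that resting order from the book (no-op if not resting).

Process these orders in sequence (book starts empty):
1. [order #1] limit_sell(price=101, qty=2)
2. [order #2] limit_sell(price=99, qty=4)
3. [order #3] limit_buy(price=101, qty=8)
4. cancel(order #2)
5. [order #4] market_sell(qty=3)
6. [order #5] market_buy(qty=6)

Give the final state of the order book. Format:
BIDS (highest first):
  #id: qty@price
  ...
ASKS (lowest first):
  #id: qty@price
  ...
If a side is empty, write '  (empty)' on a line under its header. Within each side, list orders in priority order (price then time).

Answer: BIDS (highest first):
  (empty)
ASKS (lowest first):
  (empty)

Derivation:
After op 1 [order #1] limit_sell(price=101, qty=2): fills=none; bids=[-] asks=[#1:2@101]
After op 2 [order #2] limit_sell(price=99, qty=4): fills=none; bids=[-] asks=[#2:4@99 #1:2@101]
After op 3 [order #3] limit_buy(price=101, qty=8): fills=#3x#2:4@99 #3x#1:2@101; bids=[#3:2@101] asks=[-]
After op 4 cancel(order #2): fills=none; bids=[#3:2@101] asks=[-]
After op 5 [order #4] market_sell(qty=3): fills=#3x#4:2@101; bids=[-] asks=[-]
After op 6 [order #5] market_buy(qty=6): fills=none; bids=[-] asks=[-]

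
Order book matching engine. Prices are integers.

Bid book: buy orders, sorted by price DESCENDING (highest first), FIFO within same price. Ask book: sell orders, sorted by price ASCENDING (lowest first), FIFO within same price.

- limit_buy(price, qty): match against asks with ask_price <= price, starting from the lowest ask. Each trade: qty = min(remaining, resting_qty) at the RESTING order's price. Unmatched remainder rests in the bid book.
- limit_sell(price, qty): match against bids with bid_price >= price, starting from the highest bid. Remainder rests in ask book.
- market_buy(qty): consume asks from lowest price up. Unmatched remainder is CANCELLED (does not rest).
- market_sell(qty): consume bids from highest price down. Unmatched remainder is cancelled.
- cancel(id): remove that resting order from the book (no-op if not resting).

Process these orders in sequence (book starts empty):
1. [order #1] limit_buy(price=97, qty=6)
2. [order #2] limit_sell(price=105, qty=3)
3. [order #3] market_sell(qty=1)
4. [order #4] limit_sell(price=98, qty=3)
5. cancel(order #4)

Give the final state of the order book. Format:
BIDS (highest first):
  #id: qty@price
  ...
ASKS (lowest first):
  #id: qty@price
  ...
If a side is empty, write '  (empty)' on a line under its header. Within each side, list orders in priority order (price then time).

Answer: BIDS (highest first):
  #1: 5@97
ASKS (lowest first):
  #2: 3@105

Derivation:
After op 1 [order #1] limit_buy(price=97, qty=6): fills=none; bids=[#1:6@97] asks=[-]
After op 2 [order #2] limit_sell(price=105, qty=3): fills=none; bids=[#1:6@97] asks=[#2:3@105]
After op 3 [order #3] market_sell(qty=1): fills=#1x#3:1@97; bids=[#1:5@97] asks=[#2:3@105]
After op 4 [order #4] limit_sell(price=98, qty=3): fills=none; bids=[#1:5@97] asks=[#4:3@98 #2:3@105]
After op 5 cancel(order #4): fills=none; bids=[#1:5@97] asks=[#2:3@105]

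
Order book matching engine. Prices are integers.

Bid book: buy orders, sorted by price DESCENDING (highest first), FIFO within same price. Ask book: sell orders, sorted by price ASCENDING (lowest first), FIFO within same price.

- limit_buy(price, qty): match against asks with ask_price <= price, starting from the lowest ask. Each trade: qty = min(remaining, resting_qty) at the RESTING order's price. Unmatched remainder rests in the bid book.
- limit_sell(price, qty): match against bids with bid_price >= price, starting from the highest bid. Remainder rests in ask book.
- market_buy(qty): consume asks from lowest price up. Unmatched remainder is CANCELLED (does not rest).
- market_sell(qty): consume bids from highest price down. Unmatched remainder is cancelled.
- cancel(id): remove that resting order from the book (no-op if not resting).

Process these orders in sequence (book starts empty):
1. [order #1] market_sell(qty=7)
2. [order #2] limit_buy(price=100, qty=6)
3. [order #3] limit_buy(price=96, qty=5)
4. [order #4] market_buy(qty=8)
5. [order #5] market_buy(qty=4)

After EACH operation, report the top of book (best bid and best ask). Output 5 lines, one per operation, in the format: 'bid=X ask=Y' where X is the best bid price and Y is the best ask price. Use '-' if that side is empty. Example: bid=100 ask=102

After op 1 [order #1] market_sell(qty=7): fills=none; bids=[-] asks=[-]
After op 2 [order #2] limit_buy(price=100, qty=6): fills=none; bids=[#2:6@100] asks=[-]
After op 3 [order #3] limit_buy(price=96, qty=5): fills=none; bids=[#2:6@100 #3:5@96] asks=[-]
After op 4 [order #4] market_buy(qty=8): fills=none; bids=[#2:6@100 #3:5@96] asks=[-]
After op 5 [order #5] market_buy(qty=4): fills=none; bids=[#2:6@100 #3:5@96] asks=[-]

Answer: bid=- ask=-
bid=100 ask=-
bid=100 ask=-
bid=100 ask=-
bid=100 ask=-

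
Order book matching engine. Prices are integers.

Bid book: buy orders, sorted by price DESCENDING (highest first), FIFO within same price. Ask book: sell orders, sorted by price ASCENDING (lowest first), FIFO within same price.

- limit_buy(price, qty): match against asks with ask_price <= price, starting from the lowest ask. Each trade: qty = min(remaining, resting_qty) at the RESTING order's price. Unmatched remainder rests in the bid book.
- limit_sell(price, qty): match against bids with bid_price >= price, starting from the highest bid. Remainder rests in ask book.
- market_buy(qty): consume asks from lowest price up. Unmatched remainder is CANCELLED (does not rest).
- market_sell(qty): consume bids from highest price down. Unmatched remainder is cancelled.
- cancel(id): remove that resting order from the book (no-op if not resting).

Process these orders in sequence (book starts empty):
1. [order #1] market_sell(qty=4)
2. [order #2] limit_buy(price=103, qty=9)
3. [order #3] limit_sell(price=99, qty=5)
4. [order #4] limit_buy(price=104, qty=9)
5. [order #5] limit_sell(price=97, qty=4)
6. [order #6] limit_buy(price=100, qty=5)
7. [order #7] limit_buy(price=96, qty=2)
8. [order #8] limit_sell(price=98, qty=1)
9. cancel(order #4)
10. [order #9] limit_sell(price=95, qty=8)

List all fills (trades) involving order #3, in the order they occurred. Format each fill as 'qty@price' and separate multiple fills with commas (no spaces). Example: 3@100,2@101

After op 1 [order #1] market_sell(qty=4): fills=none; bids=[-] asks=[-]
After op 2 [order #2] limit_buy(price=103, qty=9): fills=none; bids=[#2:9@103] asks=[-]
After op 3 [order #3] limit_sell(price=99, qty=5): fills=#2x#3:5@103; bids=[#2:4@103] asks=[-]
After op 4 [order #4] limit_buy(price=104, qty=9): fills=none; bids=[#4:9@104 #2:4@103] asks=[-]
After op 5 [order #5] limit_sell(price=97, qty=4): fills=#4x#5:4@104; bids=[#4:5@104 #2:4@103] asks=[-]
After op 6 [order #6] limit_buy(price=100, qty=5): fills=none; bids=[#4:5@104 #2:4@103 #6:5@100] asks=[-]
After op 7 [order #7] limit_buy(price=96, qty=2): fills=none; bids=[#4:5@104 #2:4@103 #6:5@100 #7:2@96] asks=[-]
After op 8 [order #8] limit_sell(price=98, qty=1): fills=#4x#8:1@104; bids=[#4:4@104 #2:4@103 #6:5@100 #7:2@96] asks=[-]
After op 9 cancel(order #4): fills=none; bids=[#2:4@103 #6:5@100 #7:2@96] asks=[-]
After op 10 [order #9] limit_sell(price=95, qty=8): fills=#2x#9:4@103 #6x#9:4@100; bids=[#6:1@100 #7:2@96] asks=[-]

Answer: 5@103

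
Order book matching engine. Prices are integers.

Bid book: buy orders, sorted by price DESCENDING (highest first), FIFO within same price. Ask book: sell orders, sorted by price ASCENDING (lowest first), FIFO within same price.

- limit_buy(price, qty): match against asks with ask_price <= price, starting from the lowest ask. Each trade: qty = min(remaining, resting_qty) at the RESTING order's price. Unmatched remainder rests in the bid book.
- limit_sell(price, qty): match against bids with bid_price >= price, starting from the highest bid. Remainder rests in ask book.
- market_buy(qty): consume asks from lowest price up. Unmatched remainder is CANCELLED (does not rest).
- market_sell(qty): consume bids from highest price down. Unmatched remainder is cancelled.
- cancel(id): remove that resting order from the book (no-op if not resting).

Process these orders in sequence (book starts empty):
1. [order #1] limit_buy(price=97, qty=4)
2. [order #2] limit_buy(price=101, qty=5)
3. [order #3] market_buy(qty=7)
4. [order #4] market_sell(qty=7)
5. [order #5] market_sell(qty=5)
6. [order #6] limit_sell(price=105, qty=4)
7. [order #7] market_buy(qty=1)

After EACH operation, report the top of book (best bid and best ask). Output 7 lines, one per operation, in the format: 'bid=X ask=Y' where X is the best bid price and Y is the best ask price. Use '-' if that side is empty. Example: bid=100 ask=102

After op 1 [order #1] limit_buy(price=97, qty=4): fills=none; bids=[#1:4@97] asks=[-]
After op 2 [order #2] limit_buy(price=101, qty=5): fills=none; bids=[#2:5@101 #1:4@97] asks=[-]
After op 3 [order #3] market_buy(qty=7): fills=none; bids=[#2:5@101 #1:4@97] asks=[-]
After op 4 [order #4] market_sell(qty=7): fills=#2x#4:5@101 #1x#4:2@97; bids=[#1:2@97] asks=[-]
After op 5 [order #5] market_sell(qty=5): fills=#1x#5:2@97; bids=[-] asks=[-]
After op 6 [order #6] limit_sell(price=105, qty=4): fills=none; bids=[-] asks=[#6:4@105]
After op 7 [order #7] market_buy(qty=1): fills=#7x#6:1@105; bids=[-] asks=[#6:3@105]

Answer: bid=97 ask=-
bid=101 ask=-
bid=101 ask=-
bid=97 ask=-
bid=- ask=-
bid=- ask=105
bid=- ask=105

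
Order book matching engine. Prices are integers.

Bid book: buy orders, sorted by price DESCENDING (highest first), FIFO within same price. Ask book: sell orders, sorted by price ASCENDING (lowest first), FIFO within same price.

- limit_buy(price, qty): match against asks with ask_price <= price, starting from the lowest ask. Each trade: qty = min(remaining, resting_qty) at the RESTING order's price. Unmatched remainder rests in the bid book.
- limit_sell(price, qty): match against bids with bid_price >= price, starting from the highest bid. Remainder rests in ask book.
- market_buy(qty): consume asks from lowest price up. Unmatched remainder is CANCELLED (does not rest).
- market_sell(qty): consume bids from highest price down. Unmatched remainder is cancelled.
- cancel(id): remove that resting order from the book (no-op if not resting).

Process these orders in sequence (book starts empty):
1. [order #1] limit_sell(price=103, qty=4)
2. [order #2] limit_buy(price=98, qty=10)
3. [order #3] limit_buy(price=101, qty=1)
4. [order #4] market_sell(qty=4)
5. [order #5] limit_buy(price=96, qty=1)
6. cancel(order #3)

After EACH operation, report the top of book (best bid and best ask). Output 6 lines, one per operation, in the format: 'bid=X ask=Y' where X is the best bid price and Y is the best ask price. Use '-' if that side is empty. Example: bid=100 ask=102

After op 1 [order #1] limit_sell(price=103, qty=4): fills=none; bids=[-] asks=[#1:4@103]
After op 2 [order #2] limit_buy(price=98, qty=10): fills=none; bids=[#2:10@98] asks=[#1:4@103]
After op 3 [order #3] limit_buy(price=101, qty=1): fills=none; bids=[#3:1@101 #2:10@98] asks=[#1:4@103]
After op 4 [order #4] market_sell(qty=4): fills=#3x#4:1@101 #2x#4:3@98; bids=[#2:7@98] asks=[#1:4@103]
After op 5 [order #5] limit_buy(price=96, qty=1): fills=none; bids=[#2:7@98 #5:1@96] asks=[#1:4@103]
After op 6 cancel(order #3): fills=none; bids=[#2:7@98 #5:1@96] asks=[#1:4@103]

Answer: bid=- ask=103
bid=98 ask=103
bid=101 ask=103
bid=98 ask=103
bid=98 ask=103
bid=98 ask=103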